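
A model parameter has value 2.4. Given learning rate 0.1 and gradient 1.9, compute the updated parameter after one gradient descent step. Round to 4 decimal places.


w_new = w_old - lr * gradient
= 2.4 - 0.1 * 1.9
= 2.4 - (0.19)
= 2.2100

2.2100


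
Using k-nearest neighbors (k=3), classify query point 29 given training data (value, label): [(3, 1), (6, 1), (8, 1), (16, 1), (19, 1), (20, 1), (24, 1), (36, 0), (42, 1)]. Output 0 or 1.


Distances from query 29:
Point 24 (class 1): distance = 5
Point 36 (class 0): distance = 7
Point 20 (class 1): distance = 9
K=3 nearest neighbors: classes = [1, 0, 1]
Votes for class 1: 2 / 3
Majority vote => class 1

1


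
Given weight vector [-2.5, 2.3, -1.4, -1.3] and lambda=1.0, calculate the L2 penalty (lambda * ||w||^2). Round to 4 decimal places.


Squaring each weight:
(-2.5)^2 = 6.25
2.3^2 = 5.29
(-1.4)^2 = 1.96
(-1.3)^2 = 1.69
Sum of squares = 15.19
Penalty = 1.0 * 15.19 = 15.1900

15.1900


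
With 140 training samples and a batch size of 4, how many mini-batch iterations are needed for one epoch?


Iterations per epoch = dataset_size / batch_size
= 140 / 4
= 35

35


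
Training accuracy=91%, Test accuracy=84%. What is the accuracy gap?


Gap = train_accuracy - test_accuracy
= 91 - 84
= 7%
This moderate gap may indicate mild overfitting.

7


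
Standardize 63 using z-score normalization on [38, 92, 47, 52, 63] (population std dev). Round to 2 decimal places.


Mean = (38 + 92 + 47 + 52 + 63) / 5 = 58.4
Variance = sum((x_i - mean)^2) / n = 347.44
Std = sqrt(347.44) = 18.6397
Z = (x - mean) / std
= (63 - 58.4) / 18.6397
= 4.6 / 18.6397
= 0.25

0.25


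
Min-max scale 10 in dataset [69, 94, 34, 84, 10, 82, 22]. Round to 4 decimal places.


Min = 10, Max = 94
Range = 94 - 10 = 84
Scaled = (x - min) / (max - min)
= (10 - 10) / 84
= 0 / 84
= 0.0000

0.0000


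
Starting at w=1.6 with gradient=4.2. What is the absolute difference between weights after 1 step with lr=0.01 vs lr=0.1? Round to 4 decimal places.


With lr=0.01: w_new = 1.6 - 0.01 * 4.2 = 1.558
With lr=0.1: w_new = 1.6 - 0.1 * 4.2 = 1.18
Absolute difference = |1.558 - 1.18|
= 0.3780

0.3780


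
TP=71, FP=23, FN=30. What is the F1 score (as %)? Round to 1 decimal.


Precision = TP / (TP + FP) = 71 / 94 = 0.7553
Recall = TP / (TP + FN) = 71 / 101 = 0.703
F1 = 2 * P * R / (P + R)
= 2 * 0.7553 * 0.703 / (0.7553 + 0.703)
= 1.0619 / 1.4583
= 0.7282
As percentage: 72.8%

72.8


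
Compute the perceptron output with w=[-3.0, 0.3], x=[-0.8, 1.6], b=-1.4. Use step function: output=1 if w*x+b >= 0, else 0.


z = w . x + b
= -3.0*-0.8 + 0.3*1.6 + -1.4
= 2.4 + 0.48 + -1.4
= 2.88 + -1.4
= 1.48
Since z = 1.48 >= 0, output = 1

1


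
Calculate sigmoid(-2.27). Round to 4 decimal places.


sigmoid(z) = 1 / (1 + exp(-z))
exp(-(-2.27)) = exp(2.27) = 9.6794
1 + 9.6794 = 10.6794
1 / 10.6794 = 0.0936

0.0936


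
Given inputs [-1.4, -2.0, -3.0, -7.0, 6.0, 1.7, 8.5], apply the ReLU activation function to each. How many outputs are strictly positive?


ReLU(x) = max(0, x) for each element:
ReLU(-1.4) = 0
ReLU(-2.0) = 0
ReLU(-3.0) = 0
ReLU(-7.0) = 0
ReLU(6.0) = 6.0
ReLU(1.7) = 1.7
ReLU(8.5) = 8.5
Active neurons (>0): 3

3


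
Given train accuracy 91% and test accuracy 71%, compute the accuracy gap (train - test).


Gap = train_accuracy - test_accuracy
= 91 - 71
= 20%
This gap suggests the model is overfitting.

20


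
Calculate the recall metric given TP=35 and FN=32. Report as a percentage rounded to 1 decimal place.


Recall = TP / (TP + FN) * 100
= 35 / (35 + 32)
= 35 / 67
= 0.5224
= 52.2%

52.2


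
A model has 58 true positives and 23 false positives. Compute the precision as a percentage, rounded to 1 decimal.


Precision = TP / (TP + FP) * 100
= 58 / (58 + 23)
= 58 / 81
= 0.716
= 71.6%

71.6


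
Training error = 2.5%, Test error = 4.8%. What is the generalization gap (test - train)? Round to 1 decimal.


Generalization gap = test_error - train_error
= 4.8 - 2.5
= 2.3%
A moderate gap.

2.3


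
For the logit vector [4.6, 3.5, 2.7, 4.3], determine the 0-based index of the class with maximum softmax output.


Softmax is a monotonic transformation, so it preserves the argmax.
We need to find the index of the maximum logit.
Index 0: 4.6
Index 1: 3.5
Index 2: 2.7
Index 3: 4.3
Maximum logit = 4.6 at index 0

0


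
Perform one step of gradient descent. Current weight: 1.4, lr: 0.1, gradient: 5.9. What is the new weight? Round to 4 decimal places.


w_new = w_old - lr * gradient
= 1.4 - 0.1 * 5.9
= 1.4 - (0.59)
= 0.8100

0.8100


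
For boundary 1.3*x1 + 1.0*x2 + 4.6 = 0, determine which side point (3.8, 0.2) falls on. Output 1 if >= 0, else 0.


Compute 1.3 * 3.8 + 1.0 * 0.2 + 4.6
= 4.94 + 0.2 + 4.6
= 9.74
Since 9.74 >= 0, the point is on the positive side.

1


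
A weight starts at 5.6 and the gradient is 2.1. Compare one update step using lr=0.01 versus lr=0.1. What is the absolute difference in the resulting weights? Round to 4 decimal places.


With lr=0.01: w_new = 5.6 - 0.01 * 2.1 = 5.579
With lr=0.1: w_new = 5.6 - 0.1 * 2.1 = 5.39
Absolute difference = |5.579 - 5.39|
= 0.1890

0.1890


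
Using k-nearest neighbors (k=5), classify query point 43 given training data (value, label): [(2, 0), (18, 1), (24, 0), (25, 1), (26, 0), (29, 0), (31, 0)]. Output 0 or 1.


Distances from query 43:
Point 31 (class 0): distance = 12
Point 29 (class 0): distance = 14
Point 26 (class 0): distance = 17
Point 25 (class 1): distance = 18
Point 24 (class 0): distance = 19
K=5 nearest neighbors: classes = [0, 0, 0, 1, 0]
Votes for class 1: 1 / 5
Majority vote => class 0

0


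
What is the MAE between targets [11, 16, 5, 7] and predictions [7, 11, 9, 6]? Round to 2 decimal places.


Absolute errors: [4, 5, 4, 1]
Sum of absolute errors = 14
MAE = 14 / 4 = 3.50

3.50


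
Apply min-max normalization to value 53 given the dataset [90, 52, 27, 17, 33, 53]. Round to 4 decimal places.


Min = 17, Max = 90
Range = 90 - 17 = 73
Scaled = (x - min) / (max - min)
= (53 - 17) / 73
= 36 / 73
= 0.4932

0.4932


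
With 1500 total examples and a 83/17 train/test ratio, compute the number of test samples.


Train samples = 1500 * 83% = 1245
Test samples = 1500 - 1245
= 255

255


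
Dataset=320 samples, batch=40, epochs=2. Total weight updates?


Iterations per epoch = 320 / 40 = 8
Total updates = iterations_per_epoch * epochs
= 8 * 2
= 16

16


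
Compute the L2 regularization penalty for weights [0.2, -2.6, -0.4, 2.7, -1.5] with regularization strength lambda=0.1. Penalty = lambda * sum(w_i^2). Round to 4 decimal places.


Squaring each weight:
0.2^2 = 0.04
(-2.6)^2 = 6.76
(-0.4)^2 = 0.16
2.7^2 = 7.29
(-1.5)^2 = 2.25
Sum of squares = 16.5
Penalty = 0.1 * 16.5 = 1.6500

1.6500


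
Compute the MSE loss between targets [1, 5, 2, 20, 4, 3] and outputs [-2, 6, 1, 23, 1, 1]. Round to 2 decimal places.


Differences: [3, -1, 1, -3, 3, 2]
Squared errors: [9, 1, 1, 9, 9, 4]
Sum of squared errors = 33
MSE = 33 / 6 = 5.50

5.50


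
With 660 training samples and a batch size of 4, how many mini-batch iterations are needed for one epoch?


Iterations per epoch = dataset_size / batch_size
= 660 / 4
= 165

165


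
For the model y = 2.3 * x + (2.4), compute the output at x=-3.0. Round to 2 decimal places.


y = 2.3 * -3.0 + (2.4)
= -6.9 + (2.4)
= -4.50

-4.50


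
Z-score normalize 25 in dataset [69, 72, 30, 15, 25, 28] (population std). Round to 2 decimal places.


Mean = (69 + 72 + 30 + 15 + 25 + 28) / 6 = 39.8333
Variance = sum((x_i - mean)^2) / n = 493.1389
Std = sqrt(493.1389) = 22.2067
Z = (x - mean) / std
= (25 - 39.8333) / 22.2067
= -14.8333 / 22.2067
= -0.67

-0.67


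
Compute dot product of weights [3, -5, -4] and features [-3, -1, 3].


Element-wise products:
3 * -3 = -9
-5 * -1 = 5
-4 * 3 = -12
Sum = -9 + 5 + -12
= -16

-16


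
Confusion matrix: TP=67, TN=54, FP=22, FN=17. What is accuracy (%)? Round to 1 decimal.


Accuracy = (TP + TN) / (TP + TN + FP + FN) * 100
= (67 + 54) / (67 + 54 + 22 + 17)
= 121 / 160
= 0.7562
= 75.6%

75.6


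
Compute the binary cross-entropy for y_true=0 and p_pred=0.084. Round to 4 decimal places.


For y=0: Loss = -log(1-p)
= -log(1 - 0.084)
= -log(0.916)
= -(-0.0877)
= 0.0877

0.0877


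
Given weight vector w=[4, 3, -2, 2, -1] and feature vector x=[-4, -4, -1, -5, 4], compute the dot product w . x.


Element-wise products:
4 * -4 = -16
3 * -4 = -12
-2 * -1 = 2
2 * -5 = -10
-1 * 4 = -4
Sum = -16 + -12 + 2 + -10 + -4
= -40

-40


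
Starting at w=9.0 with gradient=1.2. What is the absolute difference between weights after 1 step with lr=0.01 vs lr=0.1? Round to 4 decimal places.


With lr=0.01: w_new = 9.0 - 0.01 * 1.2 = 8.988
With lr=0.1: w_new = 9.0 - 0.1 * 1.2 = 8.88
Absolute difference = |8.988 - 8.88|
= 0.1080

0.1080


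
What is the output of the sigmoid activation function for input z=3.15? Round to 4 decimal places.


sigmoid(z) = 1 / (1 + exp(-z))
exp(-(3.15)) = exp(-3.15) = 0.0429
1 + 0.0429 = 1.0429
1 / 1.0429 = 0.9589

0.9589


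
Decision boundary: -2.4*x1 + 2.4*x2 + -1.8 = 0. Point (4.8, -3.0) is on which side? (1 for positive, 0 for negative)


Compute -2.4 * 4.8 + 2.4 * -3.0 + -1.8
= -11.52 + -7.2 + -1.8
= -20.52
Since -20.52 < 0, the point is on the negative side.

0


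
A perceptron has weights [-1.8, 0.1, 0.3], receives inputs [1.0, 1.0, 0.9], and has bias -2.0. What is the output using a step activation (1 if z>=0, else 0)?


z = w . x + b
= -1.8*1.0 + 0.1*1.0 + 0.3*0.9 + -2.0
= -1.8 + 0.1 + 0.27 + -2.0
= -1.43 + -2.0
= -3.43
Since z = -3.43 < 0, output = 0

0


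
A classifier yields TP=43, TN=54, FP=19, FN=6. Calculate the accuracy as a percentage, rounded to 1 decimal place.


Accuracy = (TP + TN) / (TP + TN + FP + FN) * 100
= (43 + 54) / (43 + 54 + 19 + 6)
= 97 / 122
= 0.7951
= 79.5%

79.5


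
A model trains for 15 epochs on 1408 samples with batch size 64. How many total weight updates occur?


Iterations per epoch = 1408 / 64 = 22
Total updates = iterations_per_epoch * epochs
= 22 * 15
= 330

330


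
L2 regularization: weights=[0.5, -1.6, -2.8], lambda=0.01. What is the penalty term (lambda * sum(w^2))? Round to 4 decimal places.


Squaring each weight:
0.5^2 = 0.25
(-1.6)^2 = 2.56
(-2.8)^2 = 7.84
Sum of squares = 10.65
Penalty = 0.01 * 10.65 = 0.1065

0.1065


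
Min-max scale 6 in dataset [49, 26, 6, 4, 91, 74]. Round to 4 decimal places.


Min = 4, Max = 91
Range = 91 - 4 = 87
Scaled = (x - min) / (max - min)
= (6 - 4) / 87
= 2 / 87
= 0.0230

0.0230


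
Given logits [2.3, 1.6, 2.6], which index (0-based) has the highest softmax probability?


Softmax is a monotonic transformation, so it preserves the argmax.
We need to find the index of the maximum logit.
Index 0: 2.3
Index 1: 1.6
Index 2: 2.6
Maximum logit = 2.6 at index 2

2


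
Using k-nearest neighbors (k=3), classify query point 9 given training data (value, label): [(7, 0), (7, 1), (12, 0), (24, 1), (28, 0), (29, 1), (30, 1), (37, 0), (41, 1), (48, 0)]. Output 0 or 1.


Distances from query 9:
Point 7 (class 0): distance = 2
Point 7 (class 1): distance = 2
Point 12 (class 0): distance = 3
K=3 nearest neighbors: classes = [0, 1, 0]
Votes for class 1: 1 / 3
Majority vote => class 0

0


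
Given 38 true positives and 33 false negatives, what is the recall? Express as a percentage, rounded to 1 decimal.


Recall = TP / (TP + FN) * 100
= 38 / (38 + 33)
= 38 / 71
= 0.5352
= 53.5%

53.5


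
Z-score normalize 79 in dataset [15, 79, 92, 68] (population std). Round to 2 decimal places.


Mean = (15 + 79 + 92 + 68) / 4 = 63.5
Variance = sum((x_i - mean)^2) / n = 856.25
Std = sqrt(856.25) = 29.2617
Z = (x - mean) / std
= (79 - 63.5) / 29.2617
= 15.5 / 29.2617
= 0.53

0.53


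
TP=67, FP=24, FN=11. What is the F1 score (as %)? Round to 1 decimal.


Precision = TP / (TP + FP) = 67 / 91 = 0.7363
Recall = TP / (TP + FN) = 67 / 78 = 0.859
F1 = 2 * P * R / (P + R)
= 2 * 0.7363 * 0.859 / (0.7363 + 0.859)
= 1.2649 / 1.5952
= 0.7929
As percentage: 79.3%

79.3


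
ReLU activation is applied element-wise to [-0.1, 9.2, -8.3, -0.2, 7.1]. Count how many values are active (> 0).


ReLU(x) = max(0, x) for each element:
ReLU(-0.1) = 0
ReLU(9.2) = 9.2
ReLU(-8.3) = 0
ReLU(-0.2) = 0
ReLU(7.1) = 7.1
Active neurons (>0): 2

2


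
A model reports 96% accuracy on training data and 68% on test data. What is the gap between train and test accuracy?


Gap = train_accuracy - test_accuracy
= 96 - 68
= 28%
This large gap strongly indicates overfitting.

28


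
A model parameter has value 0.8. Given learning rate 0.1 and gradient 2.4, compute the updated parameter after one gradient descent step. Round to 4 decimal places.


w_new = w_old - lr * gradient
= 0.8 - 0.1 * 2.4
= 0.8 - (0.24)
= 0.5600

0.5600


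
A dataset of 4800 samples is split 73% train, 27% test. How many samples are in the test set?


Train samples = 4800 * 73% = 3504
Test samples = 4800 - 3504
= 1296

1296


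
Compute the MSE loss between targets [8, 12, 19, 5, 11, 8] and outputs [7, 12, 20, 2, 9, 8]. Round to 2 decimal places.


Differences: [1, 0, -1, 3, 2, 0]
Squared errors: [1, 0, 1, 9, 4, 0]
Sum of squared errors = 15
MSE = 15 / 6 = 2.50

2.50


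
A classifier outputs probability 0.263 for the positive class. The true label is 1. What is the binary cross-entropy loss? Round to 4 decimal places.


For y=1: Loss = -log(p)
= -log(0.263)
= -(-1.3356)
= 1.3356

1.3356


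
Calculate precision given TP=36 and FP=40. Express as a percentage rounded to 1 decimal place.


Precision = TP / (TP + FP) * 100
= 36 / (36 + 40)
= 36 / 76
= 0.4737
= 47.4%

47.4


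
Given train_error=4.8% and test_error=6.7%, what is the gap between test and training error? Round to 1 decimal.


Generalization gap = test_error - train_error
= 6.7 - 4.8
= 1.9%
A small gap suggests good generalization.

1.9


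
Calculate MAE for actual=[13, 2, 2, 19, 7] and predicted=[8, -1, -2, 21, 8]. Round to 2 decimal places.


Absolute errors: [5, 3, 4, 2, 1]
Sum of absolute errors = 15
MAE = 15 / 5 = 3.00

3.00


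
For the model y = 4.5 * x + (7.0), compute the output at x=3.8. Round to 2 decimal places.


y = 4.5 * 3.8 + (7.0)
= 17.1 + (7.0)
= 24.10

24.10


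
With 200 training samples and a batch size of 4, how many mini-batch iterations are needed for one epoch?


Iterations per epoch = dataset_size / batch_size
= 200 / 4
= 50

50


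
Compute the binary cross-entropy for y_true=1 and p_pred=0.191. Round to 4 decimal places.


For y=1: Loss = -log(p)
= -log(0.191)
= -(-1.6555)
= 1.6555

1.6555


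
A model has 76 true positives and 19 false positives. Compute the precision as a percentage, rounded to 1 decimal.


Precision = TP / (TP + FP) * 100
= 76 / (76 + 19)
= 76 / 95
= 0.8
= 80.0%

80.0


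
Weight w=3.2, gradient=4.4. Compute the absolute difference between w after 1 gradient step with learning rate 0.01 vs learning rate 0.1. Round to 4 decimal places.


With lr=0.01: w_new = 3.2 - 0.01 * 4.4 = 3.156
With lr=0.1: w_new = 3.2 - 0.1 * 4.4 = 2.76
Absolute difference = |3.156 - 2.76|
= 0.3960

0.3960


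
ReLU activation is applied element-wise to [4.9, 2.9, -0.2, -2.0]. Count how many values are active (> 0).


ReLU(x) = max(0, x) for each element:
ReLU(4.9) = 4.9
ReLU(2.9) = 2.9
ReLU(-0.2) = 0
ReLU(-2.0) = 0
Active neurons (>0): 2

2


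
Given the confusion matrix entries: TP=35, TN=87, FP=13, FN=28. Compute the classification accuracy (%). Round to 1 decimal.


Accuracy = (TP + TN) / (TP + TN + FP + FN) * 100
= (35 + 87) / (35 + 87 + 13 + 28)
= 122 / 163
= 0.7485
= 74.8%

74.8


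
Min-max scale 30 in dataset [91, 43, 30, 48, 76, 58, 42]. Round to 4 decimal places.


Min = 30, Max = 91
Range = 91 - 30 = 61
Scaled = (x - min) / (max - min)
= (30 - 30) / 61
= 0 / 61
= 0.0000

0.0000


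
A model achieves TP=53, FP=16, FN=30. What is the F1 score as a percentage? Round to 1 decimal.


Precision = TP / (TP + FP) = 53 / 69 = 0.7681
Recall = TP / (TP + FN) = 53 / 83 = 0.6386
F1 = 2 * P * R / (P + R)
= 2 * 0.7681 * 0.6386 / (0.7681 + 0.6386)
= 0.981 / 1.4067
= 0.6974
As percentage: 69.7%

69.7


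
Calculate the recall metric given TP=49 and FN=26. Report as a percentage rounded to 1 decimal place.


Recall = TP / (TP + FN) * 100
= 49 / (49 + 26)
= 49 / 75
= 0.6533
= 65.3%

65.3


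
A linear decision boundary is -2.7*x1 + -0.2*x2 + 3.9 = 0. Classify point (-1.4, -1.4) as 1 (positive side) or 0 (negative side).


Compute -2.7 * -1.4 + -0.2 * -1.4 + 3.9
= 3.78 + 0.28 + 3.9
= 7.96
Since 7.96 >= 0, the point is on the positive side.

1


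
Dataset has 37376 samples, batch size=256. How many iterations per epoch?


Iterations per epoch = dataset_size / batch_size
= 37376 / 256
= 146

146


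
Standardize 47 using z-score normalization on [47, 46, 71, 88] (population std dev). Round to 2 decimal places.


Mean = (47 + 46 + 71 + 88) / 4 = 63.0
Variance = sum((x_i - mean)^2) / n = 308.5
Std = sqrt(308.5) = 17.5642
Z = (x - mean) / std
= (47 - 63.0) / 17.5642
= -16.0 / 17.5642
= -0.91

-0.91


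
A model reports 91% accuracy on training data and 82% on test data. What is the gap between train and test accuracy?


Gap = train_accuracy - test_accuracy
= 91 - 82
= 9%
This moderate gap may indicate mild overfitting.

9


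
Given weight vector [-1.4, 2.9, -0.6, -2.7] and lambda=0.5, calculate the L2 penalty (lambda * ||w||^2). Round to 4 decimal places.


Squaring each weight:
(-1.4)^2 = 1.96
2.9^2 = 8.41
(-0.6)^2 = 0.36
(-2.7)^2 = 7.29
Sum of squares = 18.02
Penalty = 0.5 * 18.02 = 9.0100

9.0100


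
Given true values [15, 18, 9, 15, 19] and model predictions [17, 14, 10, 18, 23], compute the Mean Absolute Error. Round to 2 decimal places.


Absolute errors: [2, 4, 1, 3, 4]
Sum of absolute errors = 14
MAE = 14 / 5 = 2.80

2.80


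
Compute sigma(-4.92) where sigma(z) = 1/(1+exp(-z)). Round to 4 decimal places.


sigmoid(z) = 1 / (1 + exp(-z))
exp(-(-4.92)) = exp(4.92) = 137.0026
1 + 137.0026 = 138.0026
1 / 138.0026 = 0.0072

0.0072


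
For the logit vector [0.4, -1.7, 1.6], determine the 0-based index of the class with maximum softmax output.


Softmax is a monotonic transformation, so it preserves the argmax.
We need to find the index of the maximum logit.
Index 0: 0.4
Index 1: -1.7
Index 2: 1.6
Maximum logit = 1.6 at index 2

2


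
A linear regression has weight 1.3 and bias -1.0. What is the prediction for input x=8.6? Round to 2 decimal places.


y = 1.3 * 8.6 + (-1.0)
= 11.18 + (-1.0)
= 10.18

10.18


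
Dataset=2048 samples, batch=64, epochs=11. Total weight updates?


Iterations per epoch = 2048 / 64 = 32
Total updates = iterations_per_epoch * epochs
= 32 * 11
= 352

352


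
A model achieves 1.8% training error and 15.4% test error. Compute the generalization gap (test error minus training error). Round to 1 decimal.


Generalization gap = test_error - train_error
= 15.4 - 1.8
= 13.6%
A large gap suggests overfitting.

13.6


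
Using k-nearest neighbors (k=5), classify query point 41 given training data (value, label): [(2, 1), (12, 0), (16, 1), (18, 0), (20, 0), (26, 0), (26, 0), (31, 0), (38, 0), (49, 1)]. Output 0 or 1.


Distances from query 41:
Point 38 (class 0): distance = 3
Point 49 (class 1): distance = 8
Point 31 (class 0): distance = 10
Point 26 (class 0): distance = 15
Point 26 (class 0): distance = 15
K=5 nearest neighbors: classes = [0, 1, 0, 0, 0]
Votes for class 1: 1 / 5
Majority vote => class 0

0


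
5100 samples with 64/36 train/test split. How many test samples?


Train samples = 5100 * 64% = 3264
Test samples = 5100 - 3264
= 1836

1836


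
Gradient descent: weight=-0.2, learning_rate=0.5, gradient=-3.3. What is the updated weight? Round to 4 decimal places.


w_new = w_old - lr * gradient
= -0.2 - 0.5 * -3.3
= -0.2 - (-1.65)
= 1.4500

1.4500


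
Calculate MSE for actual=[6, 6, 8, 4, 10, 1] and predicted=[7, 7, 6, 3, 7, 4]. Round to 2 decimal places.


Differences: [-1, -1, 2, 1, 3, -3]
Squared errors: [1, 1, 4, 1, 9, 9]
Sum of squared errors = 25
MSE = 25 / 6 = 4.17

4.17


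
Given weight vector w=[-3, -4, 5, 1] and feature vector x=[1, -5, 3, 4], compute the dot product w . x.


Element-wise products:
-3 * 1 = -3
-4 * -5 = 20
5 * 3 = 15
1 * 4 = 4
Sum = -3 + 20 + 15 + 4
= 36

36


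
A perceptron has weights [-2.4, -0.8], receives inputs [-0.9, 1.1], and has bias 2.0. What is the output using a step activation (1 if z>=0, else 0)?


z = w . x + b
= -2.4*-0.9 + -0.8*1.1 + 2.0
= 2.16 + -0.88 + 2.0
= 1.28 + 2.0
= 3.28
Since z = 3.28 >= 0, output = 1

1


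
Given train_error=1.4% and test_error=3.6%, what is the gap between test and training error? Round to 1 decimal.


Generalization gap = test_error - train_error
= 3.6 - 1.4
= 2.2%
A moderate gap.

2.2


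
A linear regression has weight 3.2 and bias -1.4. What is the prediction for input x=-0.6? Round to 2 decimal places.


y = 3.2 * -0.6 + (-1.4)
= -1.92 + (-1.4)
= -3.32

-3.32


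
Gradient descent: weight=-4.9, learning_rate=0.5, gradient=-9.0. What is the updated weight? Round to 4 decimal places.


w_new = w_old - lr * gradient
= -4.9 - 0.5 * -9.0
= -4.9 - (-4.5)
= -0.4000

-0.4000


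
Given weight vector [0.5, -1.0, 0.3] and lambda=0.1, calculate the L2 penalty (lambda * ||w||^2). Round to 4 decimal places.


Squaring each weight:
0.5^2 = 0.25
(-1.0)^2 = 1.0
0.3^2 = 0.09
Sum of squares = 1.34
Penalty = 0.1 * 1.34 = 0.1340

0.1340


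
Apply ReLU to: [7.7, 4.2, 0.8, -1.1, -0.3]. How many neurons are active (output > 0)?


ReLU(x) = max(0, x) for each element:
ReLU(7.7) = 7.7
ReLU(4.2) = 4.2
ReLU(0.8) = 0.8
ReLU(-1.1) = 0
ReLU(-0.3) = 0
Active neurons (>0): 3

3


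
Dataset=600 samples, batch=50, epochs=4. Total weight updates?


Iterations per epoch = 600 / 50 = 12
Total updates = iterations_per_epoch * epochs
= 12 * 4
= 48

48


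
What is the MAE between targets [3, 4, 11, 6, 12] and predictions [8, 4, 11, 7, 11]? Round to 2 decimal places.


Absolute errors: [5, 0, 0, 1, 1]
Sum of absolute errors = 7
MAE = 7 / 5 = 1.40

1.40


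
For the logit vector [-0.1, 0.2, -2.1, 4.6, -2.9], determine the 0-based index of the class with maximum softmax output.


Softmax is a monotonic transformation, so it preserves the argmax.
We need to find the index of the maximum logit.
Index 0: -0.1
Index 1: 0.2
Index 2: -2.1
Index 3: 4.6
Index 4: -2.9
Maximum logit = 4.6 at index 3

3


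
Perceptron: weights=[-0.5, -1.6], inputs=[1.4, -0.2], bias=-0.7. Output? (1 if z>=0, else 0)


z = w . x + b
= -0.5*1.4 + -1.6*-0.2 + -0.7
= -0.7 + 0.32 + -0.7
= -0.38 + -0.7
= -1.08
Since z = -1.08 < 0, output = 0

0


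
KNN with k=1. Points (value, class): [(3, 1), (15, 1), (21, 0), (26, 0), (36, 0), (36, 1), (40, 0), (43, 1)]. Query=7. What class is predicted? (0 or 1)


Distances from query 7:
Point 3 (class 1): distance = 4
K=1 nearest neighbors: classes = [1]
Votes for class 1: 1 / 1
Majority vote => class 1

1


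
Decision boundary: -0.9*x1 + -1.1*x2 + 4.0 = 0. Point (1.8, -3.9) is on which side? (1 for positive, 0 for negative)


Compute -0.9 * 1.8 + -1.1 * -3.9 + 4.0
= -1.62 + 4.29 + 4.0
= 6.67
Since 6.67 >= 0, the point is on the positive side.

1


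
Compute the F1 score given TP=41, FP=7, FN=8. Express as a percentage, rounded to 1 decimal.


Precision = TP / (TP + FP) = 41 / 48 = 0.8542
Recall = TP / (TP + FN) = 41 / 49 = 0.8367
F1 = 2 * P * R / (P + R)
= 2 * 0.8542 * 0.8367 / (0.8542 + 0.8367)
= 1.4294 / 1.6909
= 0.8454
As percentage: 84.5%

84.5


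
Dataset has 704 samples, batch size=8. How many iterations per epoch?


Iterations per epoch = dataset_size / batch_size
= 704 / 8
= 88

88


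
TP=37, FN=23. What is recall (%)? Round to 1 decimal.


Recall = TP / (TP + FN) * 100
= 37 / (37 + 23)
= 37 / 60
= 0.6167
= 61.7%

61.7


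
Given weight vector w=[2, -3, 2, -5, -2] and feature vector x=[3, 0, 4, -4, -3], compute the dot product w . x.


Element-wise products:
2 * 3 = 6
-3 * 0 = 0
2 * 4 = 8
-5 * -4 = 20
-2 * -3 = 6
Sum = 6 + 0 + 8 + 20 + 6
= 40

40


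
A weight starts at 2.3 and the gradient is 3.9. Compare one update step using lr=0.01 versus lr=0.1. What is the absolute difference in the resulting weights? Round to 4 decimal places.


With lr=0.01: w_new = 2.3 - 0.01 * 3.9 = 2.261
With lr=0.1: w_new = 2.3 - 0.1 * 3.9 = 1.91
Absolute difference = |2.261 - 1.91|
= 0.3510

0.3510


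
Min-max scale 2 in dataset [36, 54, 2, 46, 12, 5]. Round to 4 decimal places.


Min = 2, Max = 54
Range = 54 - 2 = 52
Scaled = (x - min) / (max - min)
= (2 - 2) / 52
= 0 / 52
= 0.0000

0.0000


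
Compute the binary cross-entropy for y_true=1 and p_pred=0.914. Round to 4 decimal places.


For y=1: Loss = -log(p)
= -log(0.914)
= -(-0.0899)
= 0.0899

0.0899


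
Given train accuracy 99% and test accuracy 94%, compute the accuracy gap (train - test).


Gap = train_accuracy - test_accuracy
= 99 - 94
= 5%
This moderate gap may indicate mild overfitting.

5


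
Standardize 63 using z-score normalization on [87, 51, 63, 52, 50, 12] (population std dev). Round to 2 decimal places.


Mean = (87 + 51 + 63 + 52 + 50 + 12) / 6 = 52.5
Variance = sum((x_i - mean)^2) / n = 491.5833
Std = sqrt(491.5833) = 22.1717
Z = (x - mean) / std
= (63 - 52.5) / 22.1717
= 10.5 / 22.1717
= 0.47

0.47


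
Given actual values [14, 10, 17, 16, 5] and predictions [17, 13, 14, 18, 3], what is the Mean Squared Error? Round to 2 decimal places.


Differences: [-3, -3, 3, -2, 2]
Squared errors: [9, 9, 9, 4, 4]
Sum of squared errors = 35
MSE = 35 / 5 = 7.00

7.00


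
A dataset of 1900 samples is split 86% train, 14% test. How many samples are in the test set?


Train samples = 1900 * 86% = 1634
Test samples = 1900 - 1634
= 266

266


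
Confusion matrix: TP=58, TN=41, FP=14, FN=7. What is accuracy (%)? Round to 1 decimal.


Accuracy = (TP + TN) / (TP + TN + FP + FN) * 100
= (58 + 41) / (58 + 41 + 14 + 7)
= 99 / 120
= 0.825
= 82.5%

82.5


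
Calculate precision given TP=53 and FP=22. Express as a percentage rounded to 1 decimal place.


Precision = TP / (TP + FP) * 100
= 53 / (53 + 22)
= 53 / 75
= 0.7067
= 70.7%

70.7


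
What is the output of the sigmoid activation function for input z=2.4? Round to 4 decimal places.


sigmoid(z) = 1 / (1 + exp(-z))
exp(-(2.4)) = exp(-2.4) = 0.0907
1 + 0.0907 = 1.0907
1 / 1.0907 = 0.9168

0.9168


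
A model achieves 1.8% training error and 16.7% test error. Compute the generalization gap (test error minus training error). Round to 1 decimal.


Generalization gap = test_error - train_error
= 16.7 - 1.8
= 14.9%
A large gap suggests overfitting.

14.9


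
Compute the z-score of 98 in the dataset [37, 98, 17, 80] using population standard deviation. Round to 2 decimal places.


Mean = (37 + 98 + 17 + 80) / 4 = 58.0
Variance = sum((x_i - mean)^2) / n = 1051.5
Std = sqrt(1051.5) = 32.4268
Z = (x - mean) / std
= (98 - 58.0) / 32.4268
= 40.0 / 32.4268
= 1.23

1.23


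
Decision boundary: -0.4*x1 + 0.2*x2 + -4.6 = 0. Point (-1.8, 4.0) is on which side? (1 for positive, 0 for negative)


Compute -0.4 * -1.8 + 0.2 * 4.0 + -4.6
= 0.72 + 0.8 + -4.6
= -3.08
Since -3.08 < 0, the point is on the negative side.

0


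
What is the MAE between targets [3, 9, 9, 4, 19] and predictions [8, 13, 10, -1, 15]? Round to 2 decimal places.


Absolute errors: [5, 4, 1, 5, 4]
Sum of absolute errors = 19
MAE = 19 / 5 = 3.80

3.80


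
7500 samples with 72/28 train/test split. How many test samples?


Train samples = 7500 * 72% = 5400
Test samples = 7500 - 5400
= 2100

2100


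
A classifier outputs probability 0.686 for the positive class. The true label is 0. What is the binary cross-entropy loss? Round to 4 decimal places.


For y=0: Loss = -log(1-p)
= -log(1 - 0.686)
= -log(0.314)
= -(-1.1584)
= 1.1584

1.1584


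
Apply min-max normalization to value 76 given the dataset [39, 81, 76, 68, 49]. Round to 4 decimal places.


Min = 39, Max = 81
Range = 81 - 39 = 42
Scaled = (x - min) / (max - min)
= (76 - 39) / 42
= 37 / 42
= 0.8810

0.8810


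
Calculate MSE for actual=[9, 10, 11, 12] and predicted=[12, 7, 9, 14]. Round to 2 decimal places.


Differences: [-3, 3, 2, -2]
Squared errors: [9, 9, 4, 4]
Sum of squared errors = 26
MSE = 26 / 4 = 6.50

6.50


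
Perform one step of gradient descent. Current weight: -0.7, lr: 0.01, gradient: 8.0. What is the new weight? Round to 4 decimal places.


w_new = w_old - lr * gradient
= -0.7 - 0.01 * 8.0
= -0.7 - (0.08)
= -0.7800

-0.7800


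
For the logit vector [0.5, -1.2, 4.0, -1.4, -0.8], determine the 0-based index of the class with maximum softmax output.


Softmax is a monotonic transformation, so it preserves the argmax.
We need to find the index of the maximum logit.
Index 0: 0.5
Index 1: -1.2
Index 2: 4.0
Index 3: -1.4
Index 4: -0.8
Maximum logit = 4.0 at index 2

2


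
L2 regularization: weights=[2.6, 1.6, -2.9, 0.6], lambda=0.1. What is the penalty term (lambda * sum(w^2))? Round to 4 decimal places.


Squaring each weight:
2.6^2 = 6.76
1.6^2 = 2.56
(-2.9)^2 = 8.41
0.6^2 = 0.36
Sum of squares = 18.09
Penalty = 0.1 * 18.09 = 1.8090

1.8090


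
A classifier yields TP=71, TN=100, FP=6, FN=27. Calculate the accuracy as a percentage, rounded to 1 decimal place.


Accuracy = (TP + TN) / (TP + TN + FP + FN) * 100
= (71 + 100) / (71 + 100 + 6 + 27)
= 171 / 204
= 0.8382
= 83.8%

83.8


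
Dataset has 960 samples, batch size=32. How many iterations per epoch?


Iterations per epoch = dataset_size / batch_size
= 960 / 32
= 30

30


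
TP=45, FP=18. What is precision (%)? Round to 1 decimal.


Precision = TP / (TP + FP) * 100
= 45 / (45 + 18)
= 45 / 63
= 0.7143
= 71.4%

71.4


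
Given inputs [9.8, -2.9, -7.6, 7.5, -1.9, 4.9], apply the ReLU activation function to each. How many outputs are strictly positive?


ReLU(x) = max(0, x) for each element:
ReLU(9.8) = 9.8
ReLU(-2.9) = 0
ReLU(-7.6) = 0
ReLU(7.5) = 7.5
ReLU(-1.9) = 0
ReLU(4.9) = 4.9
Active neurons (>0): 3

3


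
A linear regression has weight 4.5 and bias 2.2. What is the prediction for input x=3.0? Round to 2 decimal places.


y = 4.5 * 3.0 + (2.2)
= 13.5 + (2.2)
= 15.70

15.70


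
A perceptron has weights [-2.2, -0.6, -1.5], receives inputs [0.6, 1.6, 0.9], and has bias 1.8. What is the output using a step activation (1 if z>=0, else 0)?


z = w . x + b
= -2.2*0.6 + -0.6*1.6 + -1.5*0.9 + 1.8
= -1.32 + -0.96 + -1.35 + 1.8
= -3.63 + 1.8
= -1.83
Since z = -1.83 < 0, output = 0

0


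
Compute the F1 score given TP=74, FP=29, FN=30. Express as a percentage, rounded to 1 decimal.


Precision = TP / (TP + FP) = 74 / 103 = 0.7184
Recall = TP / (TP + FN) = 74 / 104 = 0.7115
F1 = 2 * P * R / (P + R)
= 2 * 0.7184 * 0.7115 / (0.7184 + 0.7115)
= 1.0224 / 1.43
= 0.715
As percentage: 71.5%

71.5


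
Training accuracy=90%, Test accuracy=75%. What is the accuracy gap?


Gap = train_accuracy - test_accuracy
= 90 - 75
= 15%
This gap suggests the model is overfitting.

15


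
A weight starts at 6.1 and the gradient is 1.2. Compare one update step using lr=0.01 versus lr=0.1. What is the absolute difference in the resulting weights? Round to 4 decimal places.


With lr=0.01: w_new = 6.1 - 0.01 * 1.2 = 6.088
With lr=0.1: w_new = 6.1 - 0.1 * 1.2 = 5.98
Absolute difference = |6.088 - 5.98|
= 0.1080

0.1080


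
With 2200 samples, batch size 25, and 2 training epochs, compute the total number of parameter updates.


Iterations per epoch = 2200 / 25 = 88
Total updates = iterations_per_epoch * epochs
= 88 * 2
= 176

176


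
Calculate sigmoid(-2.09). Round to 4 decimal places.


sigmoid(z) = 1 / (1 + exp(-z))
exp(-(-2.09)) = exp(2.09) = 8.0849
1 + 8.0849 = 9.0849
1 / 9.0849 = 0.1101

0.1101


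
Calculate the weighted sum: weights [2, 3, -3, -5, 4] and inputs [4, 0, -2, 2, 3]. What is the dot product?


Element-wise products:
2 * 4 = 8
3 * 0 = 0
-3 * -2 = 6
-5 * 2 = -10
4 * 3 = 12
Sum = 8 + 0 + 6 + -10 + 12
= 16

16


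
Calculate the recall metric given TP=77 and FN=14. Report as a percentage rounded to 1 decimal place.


Recall = TP / (TP + FN) * 100
= 77 / (77 + 14)
= 77 / 91
= 0.8462
= 84.6%

84.6


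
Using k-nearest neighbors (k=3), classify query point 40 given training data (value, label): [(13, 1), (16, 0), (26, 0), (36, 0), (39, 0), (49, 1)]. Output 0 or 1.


Distances from query 40:
Point 39 (class 0): distance = 1
Point 36 (class 0): distance = 4
Point 49 (class 1): distance = 9
K=3 nearest neighbors: classes = [0, 0, 1]
Votes for class 1: 1 / 3
Majority vote => class 0

0


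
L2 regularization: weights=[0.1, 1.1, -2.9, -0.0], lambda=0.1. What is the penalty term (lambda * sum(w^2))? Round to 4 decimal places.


Squaring each weight:
0.1^2 = 0.01
1.1^2 = 1.21
(-2.9)^2 = 8.41
(-0.0)^2 = 0.0
Sum of squares = 9.63
Penalty = 0.1 * 9.63 = 0.9630

0.9630


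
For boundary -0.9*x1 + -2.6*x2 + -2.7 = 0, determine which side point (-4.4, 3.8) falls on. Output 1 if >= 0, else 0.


Compute -0.9 * -4.4 + -2.6 * 3.8 + -2.7
= 3.96 + -9.88 + -2.7
= -8.62
Since -8.62 < 0, the point is on the negative side.

0


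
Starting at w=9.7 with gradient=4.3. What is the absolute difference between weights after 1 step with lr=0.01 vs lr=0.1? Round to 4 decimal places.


With lr=0.01: w_new = 9.7 - 0.01 * 4.3 = 9.657
With lr=0.1: w_new = 9.7 - 0.1 * 4.3 = 9.27
Absolute difference = |9.657 - 9.27|
= 0.3870

0.3870


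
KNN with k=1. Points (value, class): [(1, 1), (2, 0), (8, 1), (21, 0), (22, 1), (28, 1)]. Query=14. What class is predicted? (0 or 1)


Distances from query 14:
Point 8 (class 1): distance = 6
K=1 nearest neighbors: classes = [1]
Votes for class 1: 1 / 1
Majority vote => class 1

1


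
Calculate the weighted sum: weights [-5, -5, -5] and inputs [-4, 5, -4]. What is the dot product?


Element-wise products:
-5 * -4 = 20
-5 * 5 = -25
-5 * -4 = 20
Sum = 20 + -25 + 20
= 15

15


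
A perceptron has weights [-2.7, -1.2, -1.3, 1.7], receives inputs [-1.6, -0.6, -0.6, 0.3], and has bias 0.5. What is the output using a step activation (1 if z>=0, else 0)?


z = w . x + b
= -2.7*-1.6 + -1.2*-0.6 + -1.3*-0.6 + 1.7*0.3 + 0.5
= 4.32 + 0.72 + 0.78 + 0.51 + 0.5
= 6.33 + 0.5
= 6.83
Since z = 6.83 >= 0, output = 1

1


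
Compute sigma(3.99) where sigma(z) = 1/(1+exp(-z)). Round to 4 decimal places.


sigmoid(z) = 1 / (1 + exp(-z))
exp(-(3.99)) = exp(-3.99) = 0.0185
1 + 0.0185 = 1.0185
1 / 1.0185 = 0.9818

0.9818


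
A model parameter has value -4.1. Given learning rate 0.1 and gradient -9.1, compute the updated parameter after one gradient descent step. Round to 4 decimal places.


w_new = w_old - lr * gradient
= -4.1 - 0.1 * -9.1
= -4.1 - (-0.91)
= -3.1900

-3.1900


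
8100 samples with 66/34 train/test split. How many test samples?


Train samples = 8100 * 66% = 5346
Test samples = 8100 - 5346
= 2754

2754


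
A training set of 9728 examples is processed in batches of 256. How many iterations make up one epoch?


Iterations per epoch = dataset_size / batch_size
= 9728 / 256
= 38

38


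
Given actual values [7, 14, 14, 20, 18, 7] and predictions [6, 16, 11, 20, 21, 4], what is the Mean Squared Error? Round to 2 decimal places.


Differences: [1, -2, 3, 0, -3, 3]
Squared errors: [1, 4, 9, 0, 9, 9]
Sum of squared errors = 32
MSE = 32 / 6 = 5.33

5.33


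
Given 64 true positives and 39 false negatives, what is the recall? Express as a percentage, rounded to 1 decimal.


Recall = TP / (TP + FN) * 100
= 64 / (64 + 39)
= 64 / 103
= 0.6214
= 62.1%

62.1


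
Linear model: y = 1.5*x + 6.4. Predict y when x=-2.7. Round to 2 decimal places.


y = 1.5 * -2.7 + (6.4)
= -4.05 + (6.4)
= 2.35

2.35


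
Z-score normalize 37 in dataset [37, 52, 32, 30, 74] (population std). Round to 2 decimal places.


Mean = (37 + 52 + 32 + 30 + 74) / 5 = 45.0
Variance = sum((x_i - mean)^2) / n = 269.6
Std = sqrt(269.6) = 16.4195
Z = (x - mean) / std
= (37 - 45.0) / 16.4195
= -8.0 / 16.4195
= -0.49

-0.49


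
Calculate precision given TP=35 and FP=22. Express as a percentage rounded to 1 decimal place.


Precision = TP / (TP + FP) * 100
= 35 / (35 + 22)
= 35 / 57
= 0.614
= 61.4%

61.4


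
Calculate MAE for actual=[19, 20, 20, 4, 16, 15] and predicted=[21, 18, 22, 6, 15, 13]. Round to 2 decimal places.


Absolute errors: [2, 2, 2, 2, 1, 2]
Sum of absolute errors = 11
MAE = 11 / 6 = 1.83

1.83


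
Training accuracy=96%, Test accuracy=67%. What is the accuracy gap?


Gap = train_accuracy - test_accuracy
= 96 - 67
= 29%
This large gap strongly indicates overfitting.

29


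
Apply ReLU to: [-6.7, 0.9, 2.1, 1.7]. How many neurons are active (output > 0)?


ReLU(x) = max(0, x) for each element:
ReLU(-6.7) = 0
ReLU(0.9) = 0.9
ReLU(2.1) = 2.1
ReLU(1.7) = 1.7
Active neurons (>0): 3

3


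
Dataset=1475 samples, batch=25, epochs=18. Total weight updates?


Iterations per epoch = 1475 / 25 = 59
Total updates = iterations_per_epoch * epochs
= 59 * 18
= 1062

1062


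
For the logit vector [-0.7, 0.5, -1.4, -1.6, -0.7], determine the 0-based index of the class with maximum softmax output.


Softmax is a monotonic transformation, so it preserves the argmax.
We need to find the index of the maximum logit.
Index 0: -0.7
Index 1: 0.5
Index 2: -1.4
Index 3: -1.6
Index 4: -0.7
Maximum logit = 0.5 at index 1

1


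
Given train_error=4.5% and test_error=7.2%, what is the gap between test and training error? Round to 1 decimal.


Generalization gap = test_error - train_error
= 7.2 - 4.5
= 2.7%
A moderate gap.

2.7


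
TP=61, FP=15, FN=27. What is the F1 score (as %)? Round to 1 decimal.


Precision = TP / (TP + FP) = 61 / 76 = 0.8026
Recall = TP / (TP + FN) = 61 / 88 = 0.6932
F1 = 2 * P * R / (P + R)
= 2 * 0.8026 * 0.6932 / (0.8026 + 0.6932)
= 1.1127 / 1.4958
= 0.7439
As percentage: 74.4%

74.4


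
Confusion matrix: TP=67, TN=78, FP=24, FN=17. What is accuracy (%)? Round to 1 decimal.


Accuracy = (TP + TN) / (TP + TN + FP + FN) * 100
= (67 + 78) / (67 + 78 + 24 + 17)
= 145 / 186
= 0.7796
= 78.0%

78.0


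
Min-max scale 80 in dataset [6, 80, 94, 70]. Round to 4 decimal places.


Min = 6, Max = 94
Range = 94 - 6 = 88
Scaled = (x - min) / (max - min)
= (80 - 6) / 88
= 74 / 88
= 0.8409

0.8409


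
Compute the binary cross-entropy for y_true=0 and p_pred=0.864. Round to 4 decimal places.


For y=0: Loss = -log(1-p)
= -log(1 - 0.864)
= -log(0.136)
= -(-1.9951)
= 1.9951

1.9951


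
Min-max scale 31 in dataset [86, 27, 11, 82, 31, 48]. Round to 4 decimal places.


Min = 11, Max = 86
Range = 86 - 11 = 75
Scaled = (x - min) / (max - min)
= (31 - 11) / 75
= 20 / 75
= 0.2667

0.2667


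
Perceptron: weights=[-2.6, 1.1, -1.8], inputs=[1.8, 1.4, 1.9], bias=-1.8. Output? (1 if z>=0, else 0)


z = w . x + b
= -2.6*1.8 + 1.1*1.4 + -1.8*1.9 + -1.8
= -4.68 + 1.54 + -3.42 + -1.8
= -6.56 + -1.8
= -8.36
Since z = -8.36 < 0, output = 0

0


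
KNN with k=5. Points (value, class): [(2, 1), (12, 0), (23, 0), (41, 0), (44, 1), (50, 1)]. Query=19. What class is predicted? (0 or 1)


Distances from query 19:
Point 23 (class 0): distance = 4
Point 12 (class 0): distance = 7
Point 2 (class 1): distance = 17
Point 41 (class 0): distance = 22
Point 44 (class 1): distance = 25
K=5 nearest neighbors: classes = [0, 0, 1, 0, 1]
Votes for class 1: 2 / 5
Majority vote => class 0

0


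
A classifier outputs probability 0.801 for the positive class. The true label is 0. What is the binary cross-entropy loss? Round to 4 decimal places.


For y=0: Loss = -log(1-p)
= -log(1 - 0.801)
= -log(0.199)
= -(-1.6145)
= 1.6145

1.6145
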